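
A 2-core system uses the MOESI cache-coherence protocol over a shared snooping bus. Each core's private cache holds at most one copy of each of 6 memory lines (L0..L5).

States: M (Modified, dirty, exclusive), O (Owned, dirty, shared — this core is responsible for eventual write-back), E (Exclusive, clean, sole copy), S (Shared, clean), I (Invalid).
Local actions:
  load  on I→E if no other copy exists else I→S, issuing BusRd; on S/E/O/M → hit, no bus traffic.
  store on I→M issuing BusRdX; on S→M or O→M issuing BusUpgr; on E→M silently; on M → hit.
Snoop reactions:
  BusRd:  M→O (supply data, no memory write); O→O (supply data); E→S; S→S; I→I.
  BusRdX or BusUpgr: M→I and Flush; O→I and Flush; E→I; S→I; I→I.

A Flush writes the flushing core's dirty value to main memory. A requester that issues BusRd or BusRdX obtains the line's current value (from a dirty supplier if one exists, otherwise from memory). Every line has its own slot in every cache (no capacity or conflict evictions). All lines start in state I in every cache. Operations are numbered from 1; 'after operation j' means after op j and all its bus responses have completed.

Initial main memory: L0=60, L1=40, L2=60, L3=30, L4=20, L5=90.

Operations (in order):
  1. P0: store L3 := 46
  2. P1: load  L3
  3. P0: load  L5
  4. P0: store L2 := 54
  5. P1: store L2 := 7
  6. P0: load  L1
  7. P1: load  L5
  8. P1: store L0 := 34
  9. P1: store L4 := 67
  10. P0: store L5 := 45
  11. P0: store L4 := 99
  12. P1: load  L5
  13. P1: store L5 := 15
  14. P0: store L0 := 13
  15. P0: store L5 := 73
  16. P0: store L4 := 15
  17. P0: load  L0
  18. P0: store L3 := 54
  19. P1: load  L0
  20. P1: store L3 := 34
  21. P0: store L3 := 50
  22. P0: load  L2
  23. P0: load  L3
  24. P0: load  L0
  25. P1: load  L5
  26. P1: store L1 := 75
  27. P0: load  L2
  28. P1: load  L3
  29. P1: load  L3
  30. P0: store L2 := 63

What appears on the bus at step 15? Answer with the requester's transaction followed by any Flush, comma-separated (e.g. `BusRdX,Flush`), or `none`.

bus = BusRdX,Flush

step 1: P0: store L3 := 46  ⟶  MI  (L3)  txn=BusRdX  M[L3]=30
step 2: P1: load  L3  ⟶  OS  (L3)  txn=BusRd  M[L3]=30
step 3: P0: load  L5  ⟶  EI  (L5)  txn=BusRd  M[L5]=90
step 4: P0: store L2 := 54  ⟶  MI  (L2)  txn=BusRdX  M[L2]=60
step 5: P1: store L2 := 7  ⟶  IM  (L2)  txn=BusRdX+Flush  M[L2]=54
step 6: P0: load  L1  ⟶  EI  (L1)  txn=BusRd  M[L1]=40
step 7: P1: load  L5  ⟶  SS  (L5)  txn=BusRd  M[L5]=90
step 8: P1: store L0 := 34  ⟶  IM  (L0)  txn=BusRdX  M[L0]=60
step 9: P1: store L4 := 67  ⟶  IM  (L4)  txn=BusRdX  M[L4]=20
step 10: P0: store L5 := 45  ⟶  MI  (L5)  txn=BusUpgr  M[L5]=90
step 11: P0: store L4 := 99  ⟶  MI  (L4)  txn=BusRdX+Flush  M[L4]=67
step 12: P1: load  L5  ⟶  OS  (L5)  txn=BusRd  M[L5]=90
step 13: P1: store L5 := 15  ⟶  IM  (L5)  txn=BusUpgr+Flush  M[L5]=45
step 14: P0: store L0 := 13  ⟶  MI  (L0)  txn=BusRdX+Flush  M[L0]=34
step 15: P0: store L5 := 73  ⟶  MI  (L5)  txn=BusRdX+Flush  M[L5]=15
step 16: P0: store L4 := 15  ⟶  MI  (L4)  txn=∅  M[L4]=67
step 17: P0: load  L0  ⟶  MI  (L0)  txn=∅  M[L0]=34
step 18: P0: store L3 := 54  ⟶  MI  (L3)  txn=BusUpgr  M[L3]=30
step 19: P1: load  L0  ⟶  OS  (L0)  txn=BusRd  M[L0]=34
step 20: P1: store L3 := 34  ⟶  IM  (L3)  txn=BusRdX+Flush  M[L3]=54
step 21: P0: store L3 := 50  ⟶  MI  (L3)  txn=BusRdX+Flush  M[L3]=34
step 22: P0: load  L2  ⟶  SO  (L2)  txn=BusRd  M[L2]=54
step 23: P0: load  L3  ⟶  MI  (L3)  txn=∅  M[L3]=34
step 24: P0: load  L0  ⟶  OS  (L0)  txn=∅  M[L0]=34
step 25: P1: load  L5  ⟶  OS  (L5)  txn=BusRd  M[L5]=15
step 26: P1: store L1 := 75  ⟶  IM  (L1)  txn=BusRdX  M[L1]=40
step 27: P0: load  L2  ⟶  SO  (L2)  txn=∅  M[L2]=54
step 28: P1: load  L3  ⟶  OS  (L3)  txn=BusRd  M[L3]=34
step 29: P1: load  L3  ⟶  OS  (L3)  txn=∅  M[L3]=34
step 30: P0: store L2 := 63  ⟶  MI  (L2)  txn=BusUpgr+Flush  M[L2]=7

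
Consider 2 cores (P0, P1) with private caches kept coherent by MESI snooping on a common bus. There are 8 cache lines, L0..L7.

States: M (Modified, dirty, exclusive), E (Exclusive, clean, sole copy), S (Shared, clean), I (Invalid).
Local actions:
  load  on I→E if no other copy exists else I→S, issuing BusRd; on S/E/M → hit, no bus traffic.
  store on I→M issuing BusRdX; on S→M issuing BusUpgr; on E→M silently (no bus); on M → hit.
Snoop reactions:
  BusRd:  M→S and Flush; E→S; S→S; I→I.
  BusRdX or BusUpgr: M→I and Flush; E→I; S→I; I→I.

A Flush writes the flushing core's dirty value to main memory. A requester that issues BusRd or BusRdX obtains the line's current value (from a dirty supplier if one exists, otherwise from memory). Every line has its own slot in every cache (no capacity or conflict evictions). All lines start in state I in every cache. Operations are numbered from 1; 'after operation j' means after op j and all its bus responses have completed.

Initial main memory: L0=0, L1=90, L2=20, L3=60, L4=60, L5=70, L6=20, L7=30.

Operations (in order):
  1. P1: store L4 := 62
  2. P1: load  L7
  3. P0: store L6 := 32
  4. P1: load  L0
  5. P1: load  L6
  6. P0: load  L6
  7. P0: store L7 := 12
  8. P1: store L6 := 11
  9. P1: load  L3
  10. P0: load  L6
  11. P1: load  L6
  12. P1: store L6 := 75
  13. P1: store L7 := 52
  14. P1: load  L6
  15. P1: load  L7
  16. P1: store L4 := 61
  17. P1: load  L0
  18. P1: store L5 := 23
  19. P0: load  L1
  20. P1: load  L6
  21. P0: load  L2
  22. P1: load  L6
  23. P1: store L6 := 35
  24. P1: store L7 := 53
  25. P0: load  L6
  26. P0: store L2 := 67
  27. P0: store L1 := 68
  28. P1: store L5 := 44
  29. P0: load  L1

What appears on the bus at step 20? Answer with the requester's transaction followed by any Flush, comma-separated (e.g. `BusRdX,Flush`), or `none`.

bus = none

1. P1: store L4 := 62  bus=[BusRdX]  L4: P0=I P1=M  mem[L4]=60
2. P1: load  L7  bus=[BusRd]  L7: P0=I P1=E  mem[L7]=30
3. P0: store L6 := 32  bus=[BusRdX]  L6: P0=M P1=I  mem[L6]=20
4. P1: load  L0  bus=[BusRd]  L0: P0=I P1=E  mem[L0]=0
5. P1: load  L6  bus=[BusRd,Flush]  L6: P0=S P1=S  mem[L6]=32
6. P0: load  L6  bus=[-]  L6: P0=S P1=S  mem[L6]=32
7. P0: store L7 := 12  bus=[BusRdX]  L7: P0=M P1=I  mem[L7]=30
8. P1: store L6 := 11  bus=[BusUpgr]  L6: P0=I P1=M  mem[L6]=32
9. P1: load  L3  bus=[BusRd]  L3: P0=I P1=E  mem[L3]=60
10. P0: load  L6  bus=[BusRd,Flush]  L6: P0=S P1=S  mem[L6]=11
11. P1: load  L6  bus=[-]  L6: P0=S P1=S  mem[L6]=11
12. P1: store L6 := 75  bus=[BusUpgr]  L6: P0=I P1=M  mem[L6]=11
13. P1: store L7 := 52  bus=[BusRdX,Flush]  L7: P0=I P1=M  mem[L7]=12
14. P1: load  L6  bus=[-]  L6: P0=I P1=M  mem[L6]=11
15. P1: load  L7  bus=[-]  L7: P0=I P1=M  mem[L7]=12
16. P1: store L4 := 61  bus=[-]  L4: P0=I P1=M  mem[L4]=60
17. P1: load  L0  bus=[-]  L0: P0=I P1=E  mem[L0]=0
18. P1: store L5 := 23  bus=[BusRdX]  L5: P0=I P1=M  mem[L5]=70
19. P0: load  L1  bus=[BusRd]  L1: P0=E P1=I  mem[L1]=90
20. P1: load  L6  bus=[-]  L6: P0=I P1=M  mem[L6]=11
21. P0: load  L2  bus=[BusRd]  L2: P0=E P1=I  mem[L2]=20
22. P1: load  L6  bus=[-]  L6: P0=I P1=M  mem[L6]=11
23. P1: store L6 := 35  bus=[-]  L6: P0=I P1=M  mem[L6]=11
24. P1: store L7 := 53  bus=[-]  L7: P0=I P1=M  mem[L7]=12
25. P0: load  L6  bus=[BusRd,Flush]  L6: P0=S P1=S  mem[L6]=35
26. P0: store L2 := 67  bus=[-]  L2: P0=M P1=I  mem[L2]=20
27. P0: store L1 := 68  bus=[-]  L1: P0=M P1=I  mem[L1]=90
28. P1: store L5 := 44  bus=[-]  L5: P0=I P1=M  mem[L5]=70
29. P0: load  L1  bus=[-]  L1: P0=M P1=I  mem[L1]=90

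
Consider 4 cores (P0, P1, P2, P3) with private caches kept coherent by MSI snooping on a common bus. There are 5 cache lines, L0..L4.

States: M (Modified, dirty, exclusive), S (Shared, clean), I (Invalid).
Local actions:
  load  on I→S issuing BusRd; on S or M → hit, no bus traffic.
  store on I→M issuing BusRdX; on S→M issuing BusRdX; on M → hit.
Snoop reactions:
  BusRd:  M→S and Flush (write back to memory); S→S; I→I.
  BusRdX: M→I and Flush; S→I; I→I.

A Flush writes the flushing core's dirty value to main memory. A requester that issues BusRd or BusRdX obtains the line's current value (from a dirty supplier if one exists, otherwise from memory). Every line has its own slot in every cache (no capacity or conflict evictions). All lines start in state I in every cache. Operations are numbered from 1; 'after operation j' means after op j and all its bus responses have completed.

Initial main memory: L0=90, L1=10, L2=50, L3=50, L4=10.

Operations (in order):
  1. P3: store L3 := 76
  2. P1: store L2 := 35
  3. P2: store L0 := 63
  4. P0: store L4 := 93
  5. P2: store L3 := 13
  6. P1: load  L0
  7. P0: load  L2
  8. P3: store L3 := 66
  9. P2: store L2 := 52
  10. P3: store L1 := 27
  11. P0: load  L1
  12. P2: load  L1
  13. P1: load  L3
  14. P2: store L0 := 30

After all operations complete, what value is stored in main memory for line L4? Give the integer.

[1] P3: store L3 := 76 | P0:I, P1:I, P2:I, P3:M(76) | bus: BusRdX
[2] P1: store L2 := 35 | P0:I, P1:M(35), P2:I, P3:I | bus: BusRdX
[3] P2: store L0 := 63 | P0:I, P1:I, P2:M(63), P3:I | bus: BusRdX
[4] P0: store L4 := 93 | P0:M(93), P1:I, P2:I, P3:I | bus: BusRdX
[5] P2: store L3 := 13 | P0:I, P1:I, P2:M(13), P3:I | bus: BusRdX,Flush
[6] P1: load  L0 | P0:I, P1:S(63), P2:S(63), P3:I | bus: BusRd,Flush
[7] P0: load  L2 | P0:S(35), P1:S(35), P2:I, P3:I | bus: BusRd,Flush
[8] P3: store L3 := 66 | P0:I, P1:I, P2:I, P3:M(66) | bus: BusRdX,Flush
[9] P2: store L2 := 52 | P0:I, P1:I, P2:M(52), P3:I | bus: BusRdX
[10] P3: store L1 := 27 | P0:I, P1:I, P2:I, P3:M(27) | bus: BusRdX
[11] P0: load  L1 | P0:S(27), P1:I, P2:I, P3:S(27) | bus: BusRd,Flush
[12] P2: load  L1 | P0:S(27), P1:I, P2:S(27), P3:S(27) | bus: BusRd
[13] P1: load  L3 | P0:I, P1:S(66), P2:I, P3:S(66) | bus: BusRd,Flush
[14] P2: store L0 := 30 | P0:I, P1:I, P2:M(30), P3:I | bus: BusRdX

memory[L4] = 10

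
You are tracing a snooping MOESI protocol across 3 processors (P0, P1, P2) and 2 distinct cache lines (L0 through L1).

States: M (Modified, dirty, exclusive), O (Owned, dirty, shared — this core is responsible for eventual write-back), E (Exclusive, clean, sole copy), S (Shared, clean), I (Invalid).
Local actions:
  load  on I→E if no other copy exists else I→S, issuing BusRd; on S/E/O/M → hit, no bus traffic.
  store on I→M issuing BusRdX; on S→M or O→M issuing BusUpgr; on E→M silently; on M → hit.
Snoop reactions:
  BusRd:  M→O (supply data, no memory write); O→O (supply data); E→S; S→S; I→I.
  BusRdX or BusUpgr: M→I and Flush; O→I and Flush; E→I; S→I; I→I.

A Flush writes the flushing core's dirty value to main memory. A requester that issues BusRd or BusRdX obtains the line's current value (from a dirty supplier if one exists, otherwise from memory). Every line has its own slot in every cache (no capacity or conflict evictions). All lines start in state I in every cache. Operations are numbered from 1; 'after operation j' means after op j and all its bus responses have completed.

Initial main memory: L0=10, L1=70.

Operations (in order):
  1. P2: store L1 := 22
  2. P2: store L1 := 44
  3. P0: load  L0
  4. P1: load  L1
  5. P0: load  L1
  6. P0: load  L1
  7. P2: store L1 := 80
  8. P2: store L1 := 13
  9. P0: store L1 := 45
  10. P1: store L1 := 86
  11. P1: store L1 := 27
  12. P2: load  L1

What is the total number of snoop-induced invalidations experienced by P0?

invalidations = 2

  op1 P2: store L1 := 22 → I/I/M on L1; bus BusRdX; mem=70
  op2 P2: store L1 := 44 → I/I/M on L1; bus (none); mem=70
  op3 P0: load  L0 → E/I/I on L0; bus BusRd; mem=10
  op4 P1: load  L1 → I/S/O on L1; bus BusRd; mem=70
  op5 P0: load  L1 → S/S/O on L1; bus BusRd; mem=70
  op6 P0: load  L1 → S/S/O on L1; bus (none); mem=70
  op7 P2: store L1 := 80 → I/I/M on L1; bus BusUpgr; mem=70
  op8 P2: store L1 := 13 → I/I/M on L1; bus (none); mem=70
  op9 P0: store L1 := 45 → M/I/I on L1; bus BusRdX Flush; mem=13
  op10 P1: store L1 := 86 → I/M/I on L1; bus BusRdX Flush; mem=45
  op11 P1: store L1 := 27 → I/M/I on L1; bus (none); mem=45
  op12 P2: load  L1 → I/O/S on L1; bus BusRd; mem=45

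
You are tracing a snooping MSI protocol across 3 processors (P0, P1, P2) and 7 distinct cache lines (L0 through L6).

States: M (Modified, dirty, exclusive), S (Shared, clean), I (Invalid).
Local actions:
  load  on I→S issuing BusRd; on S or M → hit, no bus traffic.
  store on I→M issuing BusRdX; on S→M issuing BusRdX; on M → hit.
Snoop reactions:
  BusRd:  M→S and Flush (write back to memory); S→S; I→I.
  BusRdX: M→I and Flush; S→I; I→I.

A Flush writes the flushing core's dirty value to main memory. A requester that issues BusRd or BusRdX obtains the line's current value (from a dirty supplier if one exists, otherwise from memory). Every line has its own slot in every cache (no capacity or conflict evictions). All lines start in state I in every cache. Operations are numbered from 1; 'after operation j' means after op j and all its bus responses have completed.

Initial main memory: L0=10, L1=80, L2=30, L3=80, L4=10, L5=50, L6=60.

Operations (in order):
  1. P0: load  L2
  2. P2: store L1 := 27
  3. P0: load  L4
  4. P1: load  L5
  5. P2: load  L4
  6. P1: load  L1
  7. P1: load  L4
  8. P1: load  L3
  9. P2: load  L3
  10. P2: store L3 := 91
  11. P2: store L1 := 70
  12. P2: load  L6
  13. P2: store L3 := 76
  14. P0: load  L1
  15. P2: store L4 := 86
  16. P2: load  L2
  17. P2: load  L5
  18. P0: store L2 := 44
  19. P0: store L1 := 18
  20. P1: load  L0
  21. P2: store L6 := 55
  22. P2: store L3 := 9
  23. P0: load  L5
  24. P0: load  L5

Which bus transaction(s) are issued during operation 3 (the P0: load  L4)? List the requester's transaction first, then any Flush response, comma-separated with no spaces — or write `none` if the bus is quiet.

[1] P0: load  L2 | P0:S(30), P1:I, P2:I | bus: BusRd
[2] P2: store L1 := 27 | P0:I, P1:I, P2:M(27) | bus: BusRdX
[3] P0: load  L4 | P0:S(10), P1:I, P2:I | bus: BusRd
[4] P1: load  L5 | P0:I, P1:S(50), P2:I | bus: BusRd
[5] P2: load  L4 | P0:S(10), P1:I, P2:S(10) | bus: BusRd
[6] P1: load  L1 | P0:I, P1:S(27), P2:S(27) | bus: BusRd,Flush
[7] P1: load  L4 | P0:S(10), P1:S(10), P2:S(10) | bus: BusRd
[8] P1: load  L3 | P0:I, P1:S(80), P2:I | bus: BusRd
[9] P2: load  L3 | P0:I, P1:S(80), P2:S(80) | bus: BusRd
[10] P2: store L3 := 91 | P0:I, P1:I, P2:M(91) | bus: BusRdX
[11] P2: store L1 := 70 | P0:I, P1:I, P2:M(70) | bus: BusRdX
[12] P2: load  L6 | P0:I, P1:I, P2:S(60) | bus: BusRd
[13] P2: store L3 := 76 | P0:I, P1:I, P2:M(76) | bus: none
[14] P0: load  L1 | P0:S(70), P1:I, P2:S(70) | bus: BusRd,Flush
[15] P2: store L4 := 86 | P0:I, P1:I, P2:M(86) | bus: BusRdX
[16] P2: load  L2 | P0:S(30), P1:I, P2:S(30) | bus: BusRd
[17] P2: load  L5 | P0:I, P1:S(50), P2:S(50) | bus: BusRd
[18] P0: store L2 := 44 | P0:M(44), P1:I, P2:I | bus: BusRdX
[19] P0: store L1 := 18 | P0:M(18), P1:I, P2:I | bus: BusRdX
[20] P1: load  L0 | P0:I, P1:S(10), P2:I | bus: BusRd
[21] P2: store L6 := 55 | P0:I, P1:I, P2:M(55) | bus: BusRdX
[22] P2: store L3 := 9 | P0:I, P1:I, P2:M(9) | bus: none
[23] P0: load  L5 | P0:S(50), P1:S(50), P2:S(50) | bus: BusRd
[24] P0: load  L5 | P0:S(50), P1:S(50), P2:S(50) | bus: none

bus = BusRd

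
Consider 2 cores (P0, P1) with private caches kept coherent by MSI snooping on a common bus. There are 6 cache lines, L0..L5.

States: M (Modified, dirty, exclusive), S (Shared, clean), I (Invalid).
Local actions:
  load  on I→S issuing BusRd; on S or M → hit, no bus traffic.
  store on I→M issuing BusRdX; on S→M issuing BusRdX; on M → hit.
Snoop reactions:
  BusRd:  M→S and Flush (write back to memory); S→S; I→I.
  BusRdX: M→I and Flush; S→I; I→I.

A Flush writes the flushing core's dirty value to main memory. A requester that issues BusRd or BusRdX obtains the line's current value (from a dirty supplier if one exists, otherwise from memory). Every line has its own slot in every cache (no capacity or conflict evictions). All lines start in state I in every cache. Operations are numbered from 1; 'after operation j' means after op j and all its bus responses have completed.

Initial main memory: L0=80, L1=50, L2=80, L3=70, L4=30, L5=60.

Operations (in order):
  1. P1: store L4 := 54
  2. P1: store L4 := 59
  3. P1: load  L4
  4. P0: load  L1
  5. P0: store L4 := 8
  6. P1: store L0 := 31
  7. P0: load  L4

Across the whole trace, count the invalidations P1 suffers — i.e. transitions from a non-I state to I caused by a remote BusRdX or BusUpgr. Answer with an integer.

invalidations = 1

  op1 P1: store L4 := 54 → I/M on L4; bus BusRdX; mem=30
  op2 P1: store L4 := 59 → I/M on L4; bus (none); mem=30
  op3 P1: load  L4 → I/M on L4; bus (none); mem=30
  op4 P0: load  L1 → S/I on L1; bus BusRd; mem=50
  op5 P0: store L4 := 8 → M/I on L4; bus BusRdX Flush; mem=59
  op6 P1: store L0 := 31 → I/M on L0; bus BusRdX; mem=80
  op7 P0: load  L4 → M/I on L4; bus (none); mem=59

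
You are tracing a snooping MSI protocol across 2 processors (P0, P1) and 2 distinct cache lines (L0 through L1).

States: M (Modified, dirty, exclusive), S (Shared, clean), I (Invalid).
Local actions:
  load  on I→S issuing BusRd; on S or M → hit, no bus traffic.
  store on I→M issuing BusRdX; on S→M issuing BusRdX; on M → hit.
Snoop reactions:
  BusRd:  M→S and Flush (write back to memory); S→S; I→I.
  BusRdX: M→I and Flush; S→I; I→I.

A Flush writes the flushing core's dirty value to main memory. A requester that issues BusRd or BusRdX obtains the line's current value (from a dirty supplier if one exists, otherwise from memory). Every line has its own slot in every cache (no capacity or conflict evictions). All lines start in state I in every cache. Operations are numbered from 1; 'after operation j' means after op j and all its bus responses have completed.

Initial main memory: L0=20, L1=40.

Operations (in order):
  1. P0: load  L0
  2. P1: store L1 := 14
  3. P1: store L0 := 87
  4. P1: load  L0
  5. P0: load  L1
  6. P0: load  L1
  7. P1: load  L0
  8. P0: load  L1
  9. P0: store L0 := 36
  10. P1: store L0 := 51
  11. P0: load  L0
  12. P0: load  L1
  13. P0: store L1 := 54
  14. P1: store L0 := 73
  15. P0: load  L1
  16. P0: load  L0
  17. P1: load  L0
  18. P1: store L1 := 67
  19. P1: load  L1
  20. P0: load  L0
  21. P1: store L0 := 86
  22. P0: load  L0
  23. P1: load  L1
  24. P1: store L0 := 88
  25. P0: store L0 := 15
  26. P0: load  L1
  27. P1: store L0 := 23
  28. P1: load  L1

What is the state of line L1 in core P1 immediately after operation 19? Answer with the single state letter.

state = M

step 1: P0: load  L0  ⟶  SI  (L0)  txn=BusRd  M[L0]=20
step 2: P1: store L1 := 14  ⟶  IM  (L1)  txn=BusRdX  M[L1]=40
step 3: P1: store L0 := 87  ⟶  IM  (L0)  txn=BusRdX  M[L0]=20
step 4: P1: load  L0  ⟶  IM  (L0)  txn=∅  M[L0]=20
step 5: P0: load  L1  ⟶  SS  (L1)  txn=BusRd+Flush  M[L1]=14
step 6: P0: load  L1  ⟶  SS  (L1)  txn=∅  M[L1]=14
step 7: P1: load  L0  ⟶  IM  (L0)  txn=∅  M[L0]=20
step 8: P0: load  L1  ⟶  SS  (L1)  txn=∅  M[L1]=14
step 9: P0: store L0 := 36  ⟶  MI  (L0)  txn=BusRdX+Flush  M[L0]=87
step 10: P1: store L0 := 51  ⟶  IM  (L0)  txn=BusRdX+Flush  M[L0]=36
step 11: P0: load  L0  ⟶  SS  (L0)  txn=BusRd+Flush  M[L0]=51
step 12: P0: load  L1  ⟶  SS  (L1)  txn=∅  M[L1]=14
step 13: P0: store L1 := 54  ⟶  MI  (L1)  txn=BusRdX  M[L1]=14
step 14: P1: store L0 := 73  ⟶  IM  (L0)  txn=BusRdX  M[L0]=51
step 15: P0: load  L1  ⟶  MI  (L1)  txn=∅  M[L1]=14
step 16: P0: load  L0  ⟶  SS  (L0)  txn=BusRd+Flush  M[L0]=73
step 17: P1: load  L0  ⟶  SS  (L0)  txn=∅  M[L0]=73
step 18: P1: store L1 := 67  ⟶  IM  (L1)  txn=BusRdX+Flush  M[L1]=54
step 19: P1: load  L1  ⟶  IM  (L1)  txn=∅  M[L1]=54
step 20: P0: load  L0  ⟶  SS  (L0)  txn=∅  M[L0]=73
step 21: P1: store L0 := 86  ⟶  IM  (L0)  txn=BusRdX  M[L0]=73
step 22: P0: load  L0  ⟶  SS  (L0)  txn=BusRd+Flush  M[L0]=86
step 23: P1: load  L1  ⟶  IM  (L1)  txn=∅  M[L1]=54
step 24: P1: store L0 := 88  ⟶  IM  (L0)  txn=BusRdX  M[L0]=86
step 25: P0: store L0 := 15  ⟶  MI  (L0)  txn=BusRdX+Flush  M[L0]=88
step 26: P0: load  L1  ⟶  SS  (L1)  txn=BusRd+Flush  M[L1]=67
step 27: P1: store L0 := 23  ⟶  IM  (L0)  txn=BusRdX+Flush  M[L0]=15
step 28: P1: load  L1  ⟶  SS  (L1)  txn=∅  M[L1]=67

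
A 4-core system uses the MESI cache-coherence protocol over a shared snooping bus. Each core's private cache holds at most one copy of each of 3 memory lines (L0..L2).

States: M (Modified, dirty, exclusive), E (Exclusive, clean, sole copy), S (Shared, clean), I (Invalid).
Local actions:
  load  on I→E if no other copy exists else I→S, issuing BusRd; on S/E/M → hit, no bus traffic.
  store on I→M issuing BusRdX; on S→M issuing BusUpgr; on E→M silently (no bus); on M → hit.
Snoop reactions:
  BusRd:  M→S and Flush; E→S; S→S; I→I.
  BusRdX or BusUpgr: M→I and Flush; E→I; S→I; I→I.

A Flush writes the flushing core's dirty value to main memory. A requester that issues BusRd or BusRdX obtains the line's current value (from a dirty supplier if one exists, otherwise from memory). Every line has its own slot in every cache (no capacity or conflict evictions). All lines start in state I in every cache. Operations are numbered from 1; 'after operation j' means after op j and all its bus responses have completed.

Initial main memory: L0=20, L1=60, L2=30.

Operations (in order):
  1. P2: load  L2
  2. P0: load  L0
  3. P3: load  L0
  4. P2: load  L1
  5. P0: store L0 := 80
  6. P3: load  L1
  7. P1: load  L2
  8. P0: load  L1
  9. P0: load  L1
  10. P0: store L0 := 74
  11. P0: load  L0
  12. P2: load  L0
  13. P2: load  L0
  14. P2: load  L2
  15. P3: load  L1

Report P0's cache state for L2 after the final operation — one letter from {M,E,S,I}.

  op1 P2: load  L2 → I/I/E/I on L2; bus BusRd; mem=30
  op2 P0: load  L0 → E/I/I/I on L0; bus BusRd; mem=20
  op3 P3: load  L0 → S/I/I/S on L0; bus BusRd; mem=20
  op4 P2: load  L1 → I/I/E/I on L1; bus BusRd; mem=60
  op5 P0: store L0 := 80 → M/I/I/I on L0; bus BusUpgr; mem=20
  op6 P3: load  L1 → I/I/S/S on L1; bus BusRd; mem=60
  op7 P1: load  L2 → I/S/S/I on L2; bus BusRd; mem=30
  op8 P0: load  L1 → S/I/S/S on L1; bus BusRd; mem=60
  op9 P0: load  L1 → S/I/S/S on L1; bus (none); mem=60
  op10 P0: store L0 := 74 → M/I/I/I on L0; bus (none); mem=20
  op11 P0: load  L0 → M/I/I/I on L0; bus (none); mem=20
  op12 P2: load  L0 → S/I/S/I on L0; bus BusRd Flush; mem=74
  op13 P2: load  L0 → S/I/S/I on L0; bus (none); mem=74
  op14 P2: load  L2 → I/S/S/I on L2; bus (none); mem=30
  op15 P3: load  L1 → S/I/S/S on L1; bus (none); mem=60

state = I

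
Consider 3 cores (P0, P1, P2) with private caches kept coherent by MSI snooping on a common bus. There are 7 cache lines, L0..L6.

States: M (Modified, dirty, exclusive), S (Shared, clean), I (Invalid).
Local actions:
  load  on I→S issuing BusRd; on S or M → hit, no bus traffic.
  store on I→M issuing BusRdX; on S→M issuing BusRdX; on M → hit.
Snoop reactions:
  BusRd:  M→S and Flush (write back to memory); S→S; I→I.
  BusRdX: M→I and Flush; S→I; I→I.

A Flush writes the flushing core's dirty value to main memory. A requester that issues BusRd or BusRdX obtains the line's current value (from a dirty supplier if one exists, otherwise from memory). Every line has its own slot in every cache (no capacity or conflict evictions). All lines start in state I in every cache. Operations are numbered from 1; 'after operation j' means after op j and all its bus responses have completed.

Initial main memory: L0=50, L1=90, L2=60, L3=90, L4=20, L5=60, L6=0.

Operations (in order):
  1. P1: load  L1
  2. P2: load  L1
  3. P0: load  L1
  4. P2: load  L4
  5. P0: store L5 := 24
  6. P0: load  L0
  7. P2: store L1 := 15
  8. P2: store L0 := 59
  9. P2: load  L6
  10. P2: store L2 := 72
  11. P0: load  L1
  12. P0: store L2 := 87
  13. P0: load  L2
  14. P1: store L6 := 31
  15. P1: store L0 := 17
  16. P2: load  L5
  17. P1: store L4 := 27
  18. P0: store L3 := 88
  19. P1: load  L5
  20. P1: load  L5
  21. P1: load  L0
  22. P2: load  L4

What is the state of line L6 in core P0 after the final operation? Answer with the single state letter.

state = I

step 1: P1: load  L1  ⟶  ISI  (L1)  txn=BusRd  M[L1]=90
step 2: P2: load  L1  ⟶  ISS  (L1)  txn=BusRd  M[L1]=90
step 3: P0: load  L1  ⟶  SSS  (L1)  txn=BusRd  M[L1]=90
step 4: P2: load  L4  ⟶  IIS  (L4)  txn=BusRd  M[L4]=20
step 5: P0: store L5 := 24  ⟶  MII  (L5)  txn=BusRdX  M[L5]=60
step 6: P0: load  L0  ⟶  SII  (L0)  txn=BusRd  M[L0]=50
step 7: P2: store L1 := 15  ⟶  IIM  (L1)  txn=BusRdX  M[L1]=90
step 8: P2: store L0 := 59  ⟶  IIM  (L0)  txn=BusRdX  M[L0]=50
step 9: P2: load  L6  ⟶  IIS  (L6)  txn=BusRd  M[L6]=0
step 10: P2: store L2 := 72  ⟶  IIM  (L2)  txn=BusRdX  M[L2]=60
step 11: P0: load  L1  ⟶  SIS  (L1)  txn=BusRd+Flush  M[L1]=15
step 12: P0: store L2 := 87  ⟶  MII  (L2)  txn=BusRdX+Flush  M[L2]=72
step 13: P0: load  L2  ⟶  MII  (L2)  txn=∅  M[L2]=72
step 14: P1: store L6 := 31  ⟶  IMI  (L6)  txn=BusRdX  M[L6]=0
step 15: P1: store L0 := 17  ⟶  IMI  (L0)  txn=BusRdX+Flush  M[L0]=59
step 16: P2: load  L5  ⟶  SIS  (L5)  txn=BusRd+Flush  M[L5]=24
step 17: P1: store L4 := 27  ⟶  IMI  (L4)  txn=BusRdX  M[L4]=20
step 18: P0: store L3 := 88  ⟶  MII  (L3)  txn=BusRdX  M[L3]=90
step 19: P1: load  L5  ⟶  SSS  (L5)  txn=BusRd  M[L5]=24
step 20: P1: load  L5  ⟶  SSS  (L5)  txn=∅  M[L5]=24
step 21: P1: load  L0  ⟶  IMI  (L0)  txn=∅  M[L0]=59
step 22: P2: load  L4  ⟶  ISS  (L4)  txn=BusRd+Flush  M[L4]=27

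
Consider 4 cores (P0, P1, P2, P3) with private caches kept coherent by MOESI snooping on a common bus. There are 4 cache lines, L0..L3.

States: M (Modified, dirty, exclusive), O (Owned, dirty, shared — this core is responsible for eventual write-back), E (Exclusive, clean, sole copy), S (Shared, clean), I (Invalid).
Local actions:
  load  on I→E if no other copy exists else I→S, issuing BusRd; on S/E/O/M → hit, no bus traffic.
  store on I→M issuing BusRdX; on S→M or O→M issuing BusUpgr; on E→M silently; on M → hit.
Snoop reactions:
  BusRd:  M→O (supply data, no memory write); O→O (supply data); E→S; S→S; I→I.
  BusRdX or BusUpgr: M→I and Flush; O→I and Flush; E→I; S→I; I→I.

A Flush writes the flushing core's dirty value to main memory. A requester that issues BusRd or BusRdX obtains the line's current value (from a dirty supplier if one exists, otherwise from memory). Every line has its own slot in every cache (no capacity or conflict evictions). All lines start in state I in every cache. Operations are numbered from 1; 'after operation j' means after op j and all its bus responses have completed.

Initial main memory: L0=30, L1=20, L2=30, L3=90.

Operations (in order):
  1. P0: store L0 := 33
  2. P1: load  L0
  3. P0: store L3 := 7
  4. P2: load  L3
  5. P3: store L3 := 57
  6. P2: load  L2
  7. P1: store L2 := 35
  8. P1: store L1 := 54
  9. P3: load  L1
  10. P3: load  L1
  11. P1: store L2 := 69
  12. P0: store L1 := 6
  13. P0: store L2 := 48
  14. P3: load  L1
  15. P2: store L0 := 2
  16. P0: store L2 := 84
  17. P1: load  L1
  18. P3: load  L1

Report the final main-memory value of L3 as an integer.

step 1: P0: store L0 := 33  ⟶  MIII  (L0)  txn=BusRdX  M[L0]=30
step 2: P1: load  L0  ⟶  OSII  (L0)  txn=BusRd  M[L0]=30
step 3: P0: store L3 := 7  ⟶  MIII  (L3)  txn=BusRdX  M[L3]=90
step 4: P2: load  L3  ⟶  OISI  (L3)  txn=BusRd  M[L3]=90
step 5: P3: store L3 := 57  ⟶  IIIM  (L3)  txn=BusRdX+Flush  M[L3]=7
step 6: P2: load  L2  ⟶  IIEI  (L2)  txn=BusRd  M[L2]=30
step 7: P1: store L2 := 35  ⟶  IMII  (L2)  txn=BusRdX  M[L2]=30
step 8: P1: store L1 := 54  ⟶  IMII  (L1)  txn=BusRdX  M[L1]=20
step 9: P3: load  L1  ⟶  IOIS  (L1)  txn=BusRd  M[L1]=20
step 10: P3: load  L1  ⟶  IOIS  (L1)  txn=∅  M[L1]=20
step 11: P1: store L2 := 69  ⟶  IMII  (L2)  txn=∅  M[L2]=30
step 12: P0: store L1 := 6  ⟶  MIII  (L1)  txn=BusRdX+Flush  M[L1]=54
step 13: P0: store L2 := 48  ⟶  MIII  (L2)  txn=BusRdX+Flush  M[L2]=69
step 14: P3: load  L1  ⟶  OIIS  (L1)  txn=BusRd  M[L1]=54
step 15: P2: store L0 := 2  ⟶  IIMI  (L0)  txn=BusRdX+Flush  M[L0]=33
step 16: P0: store L2 := 84  ⟶  MIII  (L2)  txn=∅  M[L2]=69
step 17: P1: load  L1  ⟶  OSIS  (L1)  txn=BusRd  M[L1]=54
step 18: P3: load  L1  ⟶  OSIS  (L1)  txn=∅  M[L1]=54

memory[L3] = 7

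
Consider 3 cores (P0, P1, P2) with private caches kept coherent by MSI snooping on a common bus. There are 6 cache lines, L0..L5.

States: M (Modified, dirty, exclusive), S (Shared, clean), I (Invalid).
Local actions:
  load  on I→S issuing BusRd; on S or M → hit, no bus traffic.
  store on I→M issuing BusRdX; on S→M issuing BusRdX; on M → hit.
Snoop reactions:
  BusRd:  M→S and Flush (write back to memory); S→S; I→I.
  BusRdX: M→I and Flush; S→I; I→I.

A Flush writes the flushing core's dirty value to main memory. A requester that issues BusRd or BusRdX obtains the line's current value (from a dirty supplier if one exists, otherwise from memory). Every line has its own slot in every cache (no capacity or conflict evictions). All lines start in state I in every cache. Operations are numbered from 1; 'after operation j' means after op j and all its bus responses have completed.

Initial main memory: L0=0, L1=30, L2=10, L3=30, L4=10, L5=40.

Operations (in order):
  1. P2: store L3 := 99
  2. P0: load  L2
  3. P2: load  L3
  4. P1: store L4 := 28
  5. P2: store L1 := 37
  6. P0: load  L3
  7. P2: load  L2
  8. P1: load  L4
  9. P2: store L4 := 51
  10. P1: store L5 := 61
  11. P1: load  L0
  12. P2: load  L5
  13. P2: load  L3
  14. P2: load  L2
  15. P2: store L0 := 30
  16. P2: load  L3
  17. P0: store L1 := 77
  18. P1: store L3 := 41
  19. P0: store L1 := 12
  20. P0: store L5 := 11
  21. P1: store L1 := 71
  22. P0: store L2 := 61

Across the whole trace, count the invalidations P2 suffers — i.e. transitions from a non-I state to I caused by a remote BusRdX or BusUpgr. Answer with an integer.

  op1 P2: store L3 := 99 → I/I/M on L3; bus BusRdX; mem=30
  op2 P0: load  L2 → S/I/I on L2; bus BusRd; mem=10
  op3 P2: load  L3 → I/I/M on L3; bus (none); mem=30
  op4 P1: store L4 := 28 → I/M/I on L4; bus BusRdX; mem=10
  op5 P2: store L1 := 37 → I/I/M on L1; bus BusRdX; mem=30
  op6 P0: load  L3 → S/I/S on L3; bus BusRd Flush; mem=99
  op7 P2: load  L2 → S/I/S on L2; bus BusRd; mem=10
  op8 P1: load  L4 → I/M/I on L4; bus (none); mem=10
  op9 P2: store L4 := 51 → I/I/M on L4; bus BusRdX Flush; mem=28
  op10 P1: store L5 := 61 → I/M/I on L5; bus BusRdX; mem=40
  op11 P1: load  L0 → I/S/I on L0; bus BusRd; mem=0
  op12 P2: load  L5 → I/S/S on L5; bus BusRd Flush; mem=61
  op13 P2: load  L3 → S/I/S on L3; bus (none); mem=99
  op14 P2: load  L2 → S/I/S on L2; bus (none); mem=10
  op15 P2: store L0 := 30 → I/I/M on L0; bus BusRdX; mem=0
  op16 P2: load  L3 → S/I/S on L3; bus (none); mem=99
  op17 P0: store L1 := 77 → M/I/I on L1; bus BusRdX Flush; mem=37
  op18 P1: store L3 := 41 → I/M/I on L3; bus BusRdX; mem=99
  op19 P0: store L1 := 12 → M/I/I on L1; bus (none); mem=37
  op20 P0: store L5 := 11 → M/I/I on L5; bus BusRdX; mem=61
  op21 P1: store L1 := 71 → I/M/I on L1; bus BusRdX Flush; mem=12
  op22 P0: store L2 := 61 → M/I/I on L2; bus BusRdX; mem=10

invalidations = 4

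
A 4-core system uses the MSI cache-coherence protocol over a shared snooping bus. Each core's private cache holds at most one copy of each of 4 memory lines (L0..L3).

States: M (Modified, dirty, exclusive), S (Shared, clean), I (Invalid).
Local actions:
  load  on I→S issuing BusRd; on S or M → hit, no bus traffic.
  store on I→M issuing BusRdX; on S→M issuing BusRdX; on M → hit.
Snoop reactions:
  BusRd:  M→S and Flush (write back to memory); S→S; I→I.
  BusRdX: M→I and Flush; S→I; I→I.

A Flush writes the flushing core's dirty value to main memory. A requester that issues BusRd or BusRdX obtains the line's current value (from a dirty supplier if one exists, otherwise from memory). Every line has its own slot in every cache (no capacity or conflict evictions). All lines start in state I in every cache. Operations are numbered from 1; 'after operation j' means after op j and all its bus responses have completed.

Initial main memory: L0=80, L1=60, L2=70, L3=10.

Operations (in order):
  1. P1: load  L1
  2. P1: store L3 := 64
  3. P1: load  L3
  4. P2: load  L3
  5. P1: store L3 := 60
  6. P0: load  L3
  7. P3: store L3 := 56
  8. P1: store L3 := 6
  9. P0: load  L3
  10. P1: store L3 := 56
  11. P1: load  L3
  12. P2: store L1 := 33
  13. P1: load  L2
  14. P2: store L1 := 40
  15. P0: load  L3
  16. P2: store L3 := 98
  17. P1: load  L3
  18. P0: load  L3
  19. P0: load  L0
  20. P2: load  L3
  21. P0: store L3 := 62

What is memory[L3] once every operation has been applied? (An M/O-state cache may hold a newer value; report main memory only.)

step 1: P1: load  L1  ⟶  ISII  (L1)  txn=BusRd  M[L1]=60
step 2: P1: store L3 := 64  ⟶  IMII  (L3)  txn=BusRdX  M[L3]=10
step 3: P1: load  L3  ⟶  IMII  (L3)  txn=∅  M[L3]=10
step 4: P2: load  L3  ⟶  ISSI  (L3)  txn=BusRd+Flush  M[L3]=64
step 5: P1: store L3 := 60  ⟶  IMII  (L3)  txn=BusRdX  M[L3]=64
step 6: P0: load  L3  ⟶  SSII  (L3)  txn=BusRd+Flush  M[L3]=60
step 7: P3: store L3 := 56  ⟶  IIIM  (L3)  txn=BusRdX  M[L3]=60
step 8: P1: store L3 := 6  ⟶  IMII  (L3)  txn=BusRdX+Flush  M[L3]=56
step 9: P0: load  L3  ⟶  SSII  (L3)  txn=BusRd+Flush  M[L3]=6
step 10: P1: store L3 := 56  ⟶  IMII  (L3)  txn=BusRdX  M[L3]=6
step 11: P1: load  L3  ⟶  IMII  (L3)  txn=∅  M[L3]=6
step 12: P2: store L1 := 33  ⟶  IIMI  (L1)  txn=BusRdX  M[L1]=60
step 13: P1: load  L2  ⟶  ISII  (L2)  txn=BusRd  M[L2]=70
step 14: P2: store L1 := 40  ⟶  IIMI  (L1)  txn=∅  M[L1]=60
step 15: P0: load  L3  ⟶  SSII  (L3)  txn=BusRd+Flush  M[L3]=56
step 16: P2: store L3 := 98  ⟶  IIMI  (L3)  txn=BusRdX  M[L3]=56
step 17: P1: load  L3  ⟶  ISSI  (L3)  txn=BusRd+Flush  M[L3]=98
step 18: P0: load  L3  ⟶  SSSI  (L3)  txn=BusRd  M[L3]=98
step 19: P0: load  L0  ⟶  SIII  (L0)  txn=BusRd  M[L0]=80
step 20: P2: load  L3  ⟶  SSSI  (L3)  txn=∅  M[L3]=98
step 21: P0: store L3 := 62  ⟶  MIII  (L3)  txn=BusRdX  M[L3]=98

memory[L3] = 98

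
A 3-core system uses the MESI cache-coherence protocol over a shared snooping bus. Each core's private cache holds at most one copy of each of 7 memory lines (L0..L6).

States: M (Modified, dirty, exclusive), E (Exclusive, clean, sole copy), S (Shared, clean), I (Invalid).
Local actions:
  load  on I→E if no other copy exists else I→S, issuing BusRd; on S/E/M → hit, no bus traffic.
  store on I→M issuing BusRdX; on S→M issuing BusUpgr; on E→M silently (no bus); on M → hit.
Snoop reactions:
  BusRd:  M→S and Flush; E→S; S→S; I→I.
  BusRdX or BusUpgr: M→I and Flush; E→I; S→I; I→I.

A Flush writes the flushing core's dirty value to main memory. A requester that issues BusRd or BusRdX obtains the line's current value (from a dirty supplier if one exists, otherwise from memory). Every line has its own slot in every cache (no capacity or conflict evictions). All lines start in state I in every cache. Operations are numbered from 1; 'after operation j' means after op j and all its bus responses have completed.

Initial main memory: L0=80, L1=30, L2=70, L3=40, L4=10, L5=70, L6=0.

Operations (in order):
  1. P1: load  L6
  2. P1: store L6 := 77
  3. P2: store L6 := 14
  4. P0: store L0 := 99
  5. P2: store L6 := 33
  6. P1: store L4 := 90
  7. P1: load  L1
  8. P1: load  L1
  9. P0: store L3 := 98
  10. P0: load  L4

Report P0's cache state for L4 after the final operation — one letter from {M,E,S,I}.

state = S

step 1: P1: load  L6  ⟶  IEI  (L6)  txn=BusRd  M[L6]=0
step 2: P1: store L6 := 77  ⟶  IMI  (L6)  txn=∅  M[L6]=0
step 3: P2: store L6 := 14  ⟶  IIM  (L6)  txn=BusRdX+Flush  M[L6]=77
step 4: P0: store L0 := 99  ⟶  MII  (L0)  txn=BusRdX  M[L0]=80
step 5: P2: store L6 := 33  ⟶  IIM  (L6)  txn=∅  M[L6]=77
step 6: P1: store L4 := 90  ⟶  IMI  (L4)  txn=BusRdX  M[L4]=10
step 7: P1: load  L1  ⟶  IEI  (L1)  txn=BusRd  M[L1]=30
step 8: P1: load  L1  ⟶  IEI  (L1)  txn=∅  M[L1]=30
step 9: P0: store L3 := 98  ⟶  MII  (L3)  txn=BusRdX  M[L3]=40
step 10: P0: load  L4  ⟶  SSI  (L4)  txn=BusRd+Flush  M[L4]=90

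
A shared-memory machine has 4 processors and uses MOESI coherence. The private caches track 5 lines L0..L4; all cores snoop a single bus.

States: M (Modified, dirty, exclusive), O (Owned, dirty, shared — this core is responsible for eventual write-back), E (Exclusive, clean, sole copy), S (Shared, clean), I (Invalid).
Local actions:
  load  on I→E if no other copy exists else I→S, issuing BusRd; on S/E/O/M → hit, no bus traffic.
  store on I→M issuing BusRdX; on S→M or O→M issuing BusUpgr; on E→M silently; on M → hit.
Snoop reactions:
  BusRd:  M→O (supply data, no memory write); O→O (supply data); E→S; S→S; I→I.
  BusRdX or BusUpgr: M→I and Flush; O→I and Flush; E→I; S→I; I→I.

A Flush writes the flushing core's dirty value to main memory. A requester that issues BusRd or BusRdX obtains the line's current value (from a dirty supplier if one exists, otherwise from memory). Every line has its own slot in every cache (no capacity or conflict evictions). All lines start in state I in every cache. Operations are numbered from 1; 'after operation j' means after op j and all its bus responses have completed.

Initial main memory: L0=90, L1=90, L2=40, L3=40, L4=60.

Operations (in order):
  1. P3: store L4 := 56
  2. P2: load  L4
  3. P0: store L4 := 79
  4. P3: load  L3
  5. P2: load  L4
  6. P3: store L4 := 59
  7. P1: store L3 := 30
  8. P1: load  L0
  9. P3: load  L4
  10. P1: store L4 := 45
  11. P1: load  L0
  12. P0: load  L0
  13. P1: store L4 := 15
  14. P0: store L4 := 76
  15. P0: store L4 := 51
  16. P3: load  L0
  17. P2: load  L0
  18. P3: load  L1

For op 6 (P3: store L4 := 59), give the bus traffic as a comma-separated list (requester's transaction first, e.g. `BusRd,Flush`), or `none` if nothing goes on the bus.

step 1: P3: store L4 := 56  ⟶  IIIM  (L4)  txn=BusRdX  M[L4]=60
step 2: P2: load  L4  ⟶  IISO  (L4)  txn=BusRd  M[L4]=60
step 3: P0: store L4 := 79  ⟶  MIII  (L4)  txn=BusRdX+Flush  M[L4]=56
step 4: P3: load  L3  ⟶  IIIE  (L3)  txn=BusRd  M[L3]=40
step 5: P2: load  L4  ⟶  OISI  (L4)  txn=BusRd  M[L4]=56
step 6: P3: store L4 := 59  ⟶  IIIM  (L4)  txn=BusRdX+Flush  M[L4]=79
step 7: P1: store L3 := 30  ⟶  IMII  (L3)  txn=BusRdX  M[L3]=40
step 8: P1: load  L0  ⟶  IEII  (L0)  txn=BusRd  M[L0]=90
step 9: P3: load  L4  ⟶  IIIM  (L4)  txn=∅  M[L4]=79
step 10: P1: store L4 := 45  ⟶  IMII  (L4)  txn=BusRdX+Flush  M[L4]=59
step 11: P1: load  L0  ⟶  IEII  (L0)  txn=∅  M[L0]=90
step 12: P0: load  L0  ⟶  SSII  (L0)  txn=BusRd  M[L0]=90
step 13: P1: store L4 := 15  ⟶  IMII  (L4)  txn=∅  M[L4]=59
step 14: P0: store L4 := 76  ⟶  MIII  (L4)  txn=BusRdX+Flush  M[L4]=15
step 15: P0: store L4 := 51  ⟶  MIII  (L4)  txn=∅  M[L4]=15
step 16: P3: load  L0  ⟶  SSIS  (L0)  txn=BusRd  M[L0]=90
step 17: P2: load  L0  ⟶  SSSS  (L0)  txn=BusRd  M[L0]=90
step 18: P3: load  L1  ⟶  IIIE  (L1)  txn=BusRd  M[L1]=90

bus = BusRdX,Flush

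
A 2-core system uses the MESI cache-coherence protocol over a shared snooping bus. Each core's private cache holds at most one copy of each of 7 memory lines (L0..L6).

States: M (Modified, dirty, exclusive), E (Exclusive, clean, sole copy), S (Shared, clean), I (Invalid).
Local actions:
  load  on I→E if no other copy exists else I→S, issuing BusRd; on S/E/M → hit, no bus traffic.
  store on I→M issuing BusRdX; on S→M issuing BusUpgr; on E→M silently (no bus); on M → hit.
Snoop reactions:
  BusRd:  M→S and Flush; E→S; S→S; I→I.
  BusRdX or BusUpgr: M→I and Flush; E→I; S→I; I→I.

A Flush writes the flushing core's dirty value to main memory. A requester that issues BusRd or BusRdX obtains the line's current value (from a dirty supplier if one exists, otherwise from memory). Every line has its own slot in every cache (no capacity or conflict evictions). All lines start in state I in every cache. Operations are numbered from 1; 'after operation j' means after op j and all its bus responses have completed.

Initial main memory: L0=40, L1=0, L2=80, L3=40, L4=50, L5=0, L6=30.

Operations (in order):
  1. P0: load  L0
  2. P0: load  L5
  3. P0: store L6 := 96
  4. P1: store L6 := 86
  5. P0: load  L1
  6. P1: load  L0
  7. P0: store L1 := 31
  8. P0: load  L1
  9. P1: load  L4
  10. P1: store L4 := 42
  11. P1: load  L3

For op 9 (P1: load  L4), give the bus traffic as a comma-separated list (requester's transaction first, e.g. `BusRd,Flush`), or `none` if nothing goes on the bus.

bus = BusRd

step 1: P0: load  L0  ⟶  EI  (L0)  txn=BusRd  M[L0]=40
step 2: P0: load  L5  ⟶  EI  (L5)  txn=BusRd  M[L5]=0
step 3: P0: store L6 := 96  ⟶  MI  (L6)  txn=BusRdX  M[L6]=30
step 4: P1: store L6 := 86  ⟶  IM  (L6)  txn=BusRdX+Flush  M[L6]=96
step 5: P0: load  L1  ⟶  EI  (L1)  txn=BusRd  M[L1]=0
step 6: P1: load  L0  ⟶  SS  (L0)  txn=BusRd  M[L0]=40
step 7: P0: store L1 := 31  ⟶  MI  (L1)  txn=∅  M[L1]=0
step 8: P0: load  L1  ⟶  MI  (L1)  txn=∅  M[L1]=0
step 9: P1: load  L4  ⟶  IE  (L4)  txn=BusRd  M[L4]=50
step 10: P1: store L4 := 42  ⟶  IM  (L4)  txn=∅  M[L4]=50
step 11: P1: load  L3  ⟶  IE  (L3)  txn=BusRd  M[L3]=40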